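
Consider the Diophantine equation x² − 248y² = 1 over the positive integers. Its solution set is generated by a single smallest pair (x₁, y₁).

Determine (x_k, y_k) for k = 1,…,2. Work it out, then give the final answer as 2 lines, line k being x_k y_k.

63 4
7937 504

d=248: √d = [15; 1,2,1,30] (ℓ=4, even), read p_3/q_3
k=0  a_k=15  p_k/q_k = 15/1
k=1  a_k=1  p_k/q_k = 16/1
k=2  a_k=2  p_k/q_k = 47/3
k=3  a_k=1  p_k/q_k = 63/4
→ (63, 4).  Check: 63²=3969, 248·4²=3968, difference 1.
n=2: (63,4)∘(63,4) = (63·63+248·4·4, 63·4+4·63) = (7937,504)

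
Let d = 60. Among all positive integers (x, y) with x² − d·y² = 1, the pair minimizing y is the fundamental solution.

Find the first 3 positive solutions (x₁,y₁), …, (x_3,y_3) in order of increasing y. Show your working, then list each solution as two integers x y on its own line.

√60 = [7; 1,2,1,14, …], period ℓ=4 (even) → k=3
k=0  a_k=7  p_k/q_k = 7/1
k=1  a_k=1  p_k/q_k = 8/1
k=2  a_k=2  p_k/q_k = 23/3
k=3  a_k=1  p_k/q_k = 31/4
(x₁, y₁) = (31, 4);  31² − 60·4² = 1 ✓
(x_2, y_2) = (31·31 + 60·4·4, 31·4 + 4·31) = (1921, 248)
(x_3, y_3) = (31·1921 + 60·4·248, 31·248 + 4·1921) = (119071, 15372)

31 4
1921 248
119071 15372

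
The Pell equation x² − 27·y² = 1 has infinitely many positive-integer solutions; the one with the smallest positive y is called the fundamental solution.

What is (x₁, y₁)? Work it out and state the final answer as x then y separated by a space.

√27 → a₀=5, period (5,10); ℓ=2 even so k=1
i=0: a=5 ⇒ p=5, q=1
i=1: a=5 ⇒ p=26, q=5
→ (26, 5).  Check: 26²=676, 27·5²=675, difference 1.

26 5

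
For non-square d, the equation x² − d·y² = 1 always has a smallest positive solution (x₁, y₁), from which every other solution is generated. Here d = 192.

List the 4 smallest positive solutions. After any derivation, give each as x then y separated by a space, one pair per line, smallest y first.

97 7
18817 1358
3650401 263445
708158977 51106972

√192 = [13; 1,5,1,26, …], period ℓ=4 (even) → k=3
k=0  a_k=13  p_k/q_k = 13/1
k=1  a_k=1  p_k/q_k = 14/1
k=2  a_k=5  p_k/q_k = 83/6
k=3  a_k=1  p_k/q_k = 97/7
fundamental: x₁=97, y₁=7  (since 9409 − 192·49 = 1)
(x_2, y_2) = (97·97 + 192·7·7, 97·7 + 7·97) = (18817, 1358)
(x_3, y_3) = (97·18817 + 192·7·1358, 97·1358 + 7·18817) = (3650401, 263445)
(x_4, y_4) = (97·3650401 + 192·7·263445, 97·263445 + 7·3650401) = (708158977, 51106972)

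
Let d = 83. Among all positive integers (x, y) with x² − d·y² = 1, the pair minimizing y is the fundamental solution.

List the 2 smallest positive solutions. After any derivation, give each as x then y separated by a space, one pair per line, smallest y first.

82 9
13447 1476

[9; 9,18] for √83; ℓ=2 ⇒ convergent index 1
a_0=9:  p_0=9·1+0=9,  q_0=9·0+1=1
a_1=9:  p_1=9·9+1=82,  q_1=9·1+0=9
→ (82, 9).  Check: 82²=6724, 83·9²=6723, difference 1.
n=2: (82,9)∘(82,9) = (82·82+83·9·9, 82·9+9·82) = (13447,1476)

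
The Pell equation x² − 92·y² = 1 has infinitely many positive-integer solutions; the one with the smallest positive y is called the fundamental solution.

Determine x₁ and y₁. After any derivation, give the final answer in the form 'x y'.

1151 120

[9; 1,1,2,4,2,1,1,18] for √92; ℓ=8 ⇒ convergent index 7
step 0: (9, 1)  from 9·(1,0) + (0,1)
step 1: (10, 1)  from 1·(9,1) + (1,0)
step 2: (19, 2)  from 1·(10,1) + (9,1)
…
step 4: (211, 22)  from 4·(48,5) + (19,2)
step 5: (470, 49)  from 2·(211,22) + (48,5)
step 6: (681, 71)  from 1·(470,49) + (211,22)
step 7: (1151, 120)  from 1·(681,71) + (470,49)
fundamental: x₁=1151, y₁=120  (since 1324801 − 92·14400 = 1)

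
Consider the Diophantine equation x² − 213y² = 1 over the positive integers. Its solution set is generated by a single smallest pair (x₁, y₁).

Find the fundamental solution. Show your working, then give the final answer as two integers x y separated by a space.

194399 13320

√213 = [14; 1,1,2,6,1,8,1,6,2,1,1,28, …], period ℓ=12 (even) → k=11
k=0  a_k=14  p_k/q_k = 14/1
k=1  a_k=1  p_k/q_k = 15/1
…
k=3  a_k=2  p_k/q_k = 73/5
k=4  a_k=6  p_k/q_k = 467/32
…
k=8  a_k=6  p_k/q_k = 36749/2518
…
k=10  a_k=1  p_k/q_k = 115574/7919
k=11  a_k=1  p_k/q_k = 194399/13320
→ (194399, 13320).  Check: 194399²=37790971201, 213·13320²=37790971200, difference 1.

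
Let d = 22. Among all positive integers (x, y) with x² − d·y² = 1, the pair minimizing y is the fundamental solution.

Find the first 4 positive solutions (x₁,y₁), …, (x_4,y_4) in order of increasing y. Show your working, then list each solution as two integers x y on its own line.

d=22: √d = [4; 1,2,4,2,1,8] (ℓ=6, even), read p_5/q_5
k=0  a_k=4  p_k/q_k = 4/1
k=1  a_k=1  p_k/q_k = 5/1
k=2  a_k=2  p_k/q_k = 14/3
k=3  a_k=4  p_k/q_k = 61/13
k=4  a_k=2  p_k/q_k = 136/29
k=5  a_k=1  p_k/q_k = 197/42
→ (197, 42).  Check: 197²=38809, 22·42²=38808, difference 1.
k=2:  x_2 = 197·197+22·42·42 = 77617,  y_2 = 197·42+42·197 = 16548
k=3:  x_3 = 197·77617+22·42·16548 = 30580901,  y_3 = 197·16548+42·77617 = 6519870
k=4:  x_4 = 197·30580901+22·42·6519870 = 12048797377,  y_4 = 197·6519870+42·30580901 = 2568812232

197 42
77617 16548
30580901 6519870
12048797377 2568812232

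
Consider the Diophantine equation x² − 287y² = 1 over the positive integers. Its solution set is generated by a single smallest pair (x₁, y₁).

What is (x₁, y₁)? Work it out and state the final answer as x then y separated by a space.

288 17

√287 → a₀=16, period (1,15,1,32); ℓ=4 even so k=3
a_0=16:  p_0=16·1+0=16,  q_0=16·0+1=1
…
a_2=15:  p_2=15·17+16=271,  q_2=15·1+1=16
a_3=1:  p_3=1·271+17=288,  q_3=1·16+1=17
(x₁, y₁) = (288, 17);  288² − 287·17² = 1 ✓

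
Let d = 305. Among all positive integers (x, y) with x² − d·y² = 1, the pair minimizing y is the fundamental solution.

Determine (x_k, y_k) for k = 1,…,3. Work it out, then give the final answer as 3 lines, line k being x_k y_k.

√305 → a₀=17, period (2,6,2,34); ℓ=4 even so k=3
a_0=17:  p_0=17·1+0=17,  q_0=17·0+1=1
…
a_2=6:  p_2=6·35+17=227,  q_2=6·2+1=13
a_3=2:  p_3=2·227+35=489,  q_3=2·13+2=28
fundamental: x₁=489, y₁=28  (since 239121 − 305·784 = 1)
(489+28√305)^2 = 478241 + 27384√305
(489+28√305)^3 = 467719209 + 26781524√305

489 28
478241 27384
467719209 26781524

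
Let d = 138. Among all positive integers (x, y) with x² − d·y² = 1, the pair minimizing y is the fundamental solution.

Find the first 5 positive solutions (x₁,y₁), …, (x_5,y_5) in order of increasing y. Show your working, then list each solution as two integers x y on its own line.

√138 → a₀=11, period (1,2,1,22); ℓ=4 even so k=3
step 0: (11, 1)  from 11·(1,0) + (0,1)
step 1: (12, 1)  from 1·(11,1) + (1,0)
step 2: (35, 3)  from 2·(12,1) + (11,1)
step 3: (47, 4)  from 1·(35,3) + (12,1)
→ (47, 4).  Check: 47²=2209, 138·4²=2208, difference 1.
k=2:  x_2 = 47·47+138·4·4 = 4417,  y_2 = 47·4+4·47 = 376
k=3:  x_3 = 47·4417+138·4·376 = 415151,  y_3 = 47·376+4·4417 = 35340
k=4:  x_4 = 47·415151+138·4·35340 = 39019777,  y_4 = 47·35340+4·415151 = 3321584
k=5:  x_5 = 47·39019777+138·4·3321584 = 3667443887,  y_5 = 47·3321584+4·39019777 = 312193556

47 4
4417 376
415151 35340
39019777 3321584
3667443887 312193556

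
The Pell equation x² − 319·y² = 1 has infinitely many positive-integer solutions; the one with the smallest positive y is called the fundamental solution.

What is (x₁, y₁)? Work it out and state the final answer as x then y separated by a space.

√319 → a₀=17, period (1,6,5,1,4,…,6,1,34); ℓ=14 even so k=13
step 0: (17, 1)  from 17·(1,0) + (0,1)
…
step 2: (125, 7)  from 6·(18,1) + (17,1)
step 3: (643, 36)  from 5·(125,7) + (18,1)
step 4: (768, 43)  from 1·(643,36) + (125,7)
step 5: (3715, 208)  from 4·(768,43) + (643,36)
step 6: (11913, 667)  from 3·(3715,208) + (768,43)
step 7: (15628, 875)  from 1·(11913,667) + (3715,208)
step 8: (58797, 3292)  from 3·(15628,875) + (11913,667)
step 9: (250816, 14043)  from 4·(58797,3292) + (15628,875)
step 10: (309613, 17335)  from 1·(250816,14043) + (58797,3292)
step 11: (1798881, 100718)  from 5·(309613,17335) + (250816,14043)
step 12: (11102899, 621643)  from 6·(1798881,100718) + (309613,17335)
step 13: (12901780, 722361)  from 1·(11102899,621643) + (1798881,100718)
fundamental: x₁=12901780, y₁=722361  (since 166455927168400 − 319·521805414321 = 1)

12901780 722361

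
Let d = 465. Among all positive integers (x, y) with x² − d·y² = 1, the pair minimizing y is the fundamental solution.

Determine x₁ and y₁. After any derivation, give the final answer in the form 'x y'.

√465 → a₀=21, period (1,1,3,2,2,2,3,1,1,42); ℓ=10 even so k=9
a_0=21:  p_0=21·1+0=21,  q_0=21·0+1=1
a_1=1:  p_1=1·21+1=22,  q_1=1·1+0=1
a_2=1:  p_2=1·22+21=43,  q_2=1·1+1=2
a_3=3:  p_3=3·43+22=151,  q_3=3·2+1=7
…
a_5=2:  p_5=2·345+151=841,  q_5=2·16+7=39
…
a_7=3:  p_7=3·2027+841=6922,  q_7=3·94+39=321
a_8=1:  p_8=1·6922+2027=8949,  q_8=1·321+94=415
a_9=1:  p_9=1·8949+6922=15871,  q_9=1·415+321=736
(x₁, y₁) = (15871, 736);  15871² − 465·736² = 1 ✓

15871 736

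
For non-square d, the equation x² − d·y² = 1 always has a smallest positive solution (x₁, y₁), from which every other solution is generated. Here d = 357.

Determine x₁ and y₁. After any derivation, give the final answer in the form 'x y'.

3401 180

√357 = [18; 1,8,2,8,1,36, …], period ℓ=6 (even) → k=5
a_0=18:  p_0=18·1+0=18,  q_0=18·0+1=1
a_1=1:  p_1=1·18+1=19,  q_1=1·1+0=1
…
a_3=2:  p_3=2·170+19=359,  q_3=2·9+1=19
a_4=8:  p_4=8·359+170=3042,  q_4=8·19+9=161
a_5=1:  p_5=1·3042+359=3401,  q_5=1·161+19=180
(x₁, y₁) = (3401, 180);  3401² − 357·180² = 1 ✓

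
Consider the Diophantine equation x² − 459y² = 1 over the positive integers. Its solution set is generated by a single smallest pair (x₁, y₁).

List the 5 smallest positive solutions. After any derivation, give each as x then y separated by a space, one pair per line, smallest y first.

[21; 2,2,1,4,21,4,1,2,2,42] for √459; ℓ=10 ⇒ convergent index 9
step 0: (21, 1)  from 21·(1,0) + (0,1)
…
step 6: (60695, 2833)  from 4·(14997,700) + (707,33)
…
step 8: (212079, 9899)  from 2·(75692,3533) + (60695,2833)
step 9: (499850, 23331)  from 2·(212079,9899) + (75692,3533)
fundamental: x₁=499850, y₁=23331  (since 249850022500 − 459·544335561 = 1)
n=2: (499850,23331)∘(499850,23331) = (499850·499850+459·23331·23331, 499850·23331+23331·499850) = (499700044999,23324000700)
n=3: (499700044999,23324000700)∘(499850,23331) = (499850·499700044999+459·23331·23324000700, 499850·23324000700+23331·499700044999) = (499550134985000450,23317003499766669)
n=4: (499550134985000450,23317003499766669)∘(499850,23331) = (499850·499550134985000450+459·23331·23317003499766669, 499850·23317003499766669+23331·499550134985000450) = (499400269944005249820001,23310008398693414998600)
n=5: (499400269944005249820001,23310008398693414998600)∘(499850,23331) = (499850·499400269944005249820001+459·23331·23310008398693414998600, 499850·23310008398693414998600+23331·499400269944005249820001) = (499250449862522498110069999250,23303015396150489970600653331)

499850 23331
499700044999 23324000700
499550134985000450 23317003499766669
499400269944005249820001 23310008398693414998600
499250449862522498110069999250 23303015396150489970600653331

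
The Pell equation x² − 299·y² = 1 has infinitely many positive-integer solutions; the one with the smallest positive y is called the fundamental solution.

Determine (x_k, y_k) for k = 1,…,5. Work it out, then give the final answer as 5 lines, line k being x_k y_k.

d=299: √d = [17; 3,2,3,34] (ℓ=4, even), read p_3/q_3
a_0=17:  p_0=17·1+0=17,  q_0=17·0+1=1
a_1=3:  p_1=3·17+1=52,  q_1=3·1+0=3
a_2=2:  p_2=2·52+17=121,  q_2=2·3+1=7
a_3=3:  p_3=3·121+52=415,  q_3=3·7+3=24
→ (415, 24).  Check: 415²=172225, 299·24²=172224, difference 1.
k=2:  x_2 = 415·415+299·24·24 = 344449,  y_2 = 415·24+24·415 = 19920
k=3:  x_3 = 415·344449+299·24·19920 = 285892255,  y_3 = 415·19920+24·344449 = 16533576
k=4:  x_4 = 415·285892255+299·24·16533576 = 237290227201,  y_4 = 415·16533576+24·285892255 = 13722848160
k=5:  x_5 = 415·237290227201+299·24·13722848160 = 196950602684575,  y_5 = 415·13722848160+24·237290227201 = 11389947439224

415 24
344449 19920
285892255 16533576
237290227201 13722848160
196950602684575 11389947439224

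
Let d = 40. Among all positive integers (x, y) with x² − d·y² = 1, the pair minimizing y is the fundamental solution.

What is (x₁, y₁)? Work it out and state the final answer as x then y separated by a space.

[6; 3,12] for √40; ℓ=2 ⇒ convergent index 1
i=0: a=6 ⇒ p=6, q=1
i=1: a=3 ⇒ p=19, q=3
→ (19, 3).  Check: 19²=361, 40·3²=360, difference 1.

19 3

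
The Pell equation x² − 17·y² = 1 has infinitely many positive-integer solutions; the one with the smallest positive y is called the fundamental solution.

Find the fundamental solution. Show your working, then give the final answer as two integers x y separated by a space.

√17 → a₀=4, period (8); ℓ=1 odd so k=1
step 0: (4, 1)  from 4·(1,0) + (0,1)
step 1: (33, 8)  from 8·(4,1) + (1,0)
(x₁, y₁) = (33, 8);  33² − 17·8² = 1 ✓

33 8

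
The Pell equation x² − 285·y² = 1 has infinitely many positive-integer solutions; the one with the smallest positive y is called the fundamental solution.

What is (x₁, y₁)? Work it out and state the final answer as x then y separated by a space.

√285 → a₀=16, period (1,7,2,7,1,32); ℓ=6 even so k=5
i=0: a=16 ⇒ p=16, q=1
…
i=2: a=7 ⇒ p=135, q=8
i=3: a=2 ⇒ p=287, q=17
i=4: a=7 ⇒ p=2144, q=127
i=5: a=1 ⇒ p=2431, q=144
(x₁, y₁) = (2431, 144);  2431² − 285·144² = 1 ✓

2431 144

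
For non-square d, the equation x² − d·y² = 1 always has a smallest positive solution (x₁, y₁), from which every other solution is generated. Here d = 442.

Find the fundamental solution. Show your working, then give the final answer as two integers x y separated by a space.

883 42

√442 = [21; 42, …], period ℓ=1 (odd) → k=1
a_0=21:  p_0=21·1+0=21,  q_0=21·0+1=1
a_1=42:  p_1=42·21+1=883,  q_1=42·1+0=42
(x₁, y₁) = (883, 42);  883² − 442·42² = 1 ✓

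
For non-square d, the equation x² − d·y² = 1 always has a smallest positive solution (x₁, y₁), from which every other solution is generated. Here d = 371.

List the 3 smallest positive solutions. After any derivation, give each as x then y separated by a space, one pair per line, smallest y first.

√371 → a₀=19, period (3,1,4,1,3,38); ℓ=6 even so k=5
k=0  a_k=19  p_k/q_k = 19/1
k=1  a_k=3  p_k/q_k = 58/3
k=2  a_k=1  p_k/q_k = 77/4
k=3  a_k=4  p_k/q_k = 366/19
k=4  a_k=1  p_k/q_k = 443/23
k=5  a_k=3  p_k/q_k = 1695/88
fundamental: x₁=1695, y₁=88  (since 2873025 − 371·7744 = 1)
k=2:  x_2 = 1695·1695+371·88·88 = 5746049,  y_2 = 1695·88+88·1695 = 298320
k=3:  x_3 = 1695·5746049+371·88·298320 = 19479104415,  y_3 = 1695·298320+88·5746049 = 1011304712

1695 88
5746049 298320
19479104415 1011304712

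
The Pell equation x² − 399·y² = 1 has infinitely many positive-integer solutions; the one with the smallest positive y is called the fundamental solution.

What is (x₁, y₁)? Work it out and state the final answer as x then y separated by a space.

20 1

√399 = [19; 1,38, …], period ℓ=2 (even) → k=1
k=0  a_k=19  p_k/q_k = 19/1
k=1  a_k=1  p_k/q_k = 20/1
→ (20, 1).  Check: 20²=400, 399·1²=399, difference 1.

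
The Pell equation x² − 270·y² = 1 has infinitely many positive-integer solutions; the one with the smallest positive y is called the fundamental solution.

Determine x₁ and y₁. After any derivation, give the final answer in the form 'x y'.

√270 → a₀=16, period (2,3,6,3,2,32); ℓ=6 even so k=5
a_0=16:  p_0=16·1+0=16,  q_0=16·0+1=1
…
a_2=3:  p_2=3·33+16=115,  q_2=3·2+1=7
a_3=6:  p_3=6·115+33=723,  q_3=6·7+2=44
a_4=3:  p_4=3·723+115=2284,  q_4=3·44+7=139
a_5=2:  p_5=2·2284+723=5291,  q_5=2·139+44=322
→ (5291, 322).  Check: 5291²=27994681, 270·322²=27994680, difference 1.

5291 322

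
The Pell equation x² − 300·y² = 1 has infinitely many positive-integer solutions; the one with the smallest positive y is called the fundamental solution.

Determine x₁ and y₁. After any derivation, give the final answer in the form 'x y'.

d=300: √d = [17; 3,8,3,34] (ℓ=4, even), read p_3/q_3
step 0: (17, 1)  from 17·(1,0) + (0,1)
…
step 2: (433, 25)  from 8·(52,3) + (17,1)
step 3: (1351, 78)  from 3·(433,25) + (52,3)
→ (1351, 78).  Check: 1351²=1825201, 300·78²=1825200, difference 1.

1351 78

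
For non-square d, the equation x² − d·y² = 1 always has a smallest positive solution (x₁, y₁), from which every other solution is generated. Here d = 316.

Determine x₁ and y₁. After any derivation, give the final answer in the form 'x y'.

√316 → a₀=17, period (1,3,2,8,2,3,1,34); ℓ=8 even so k=7
i=0: a=17 ⇒ p=17, q=1
…
i=2: a=3 ⇒ p=71, q=4
…
i=4: a=8 ⇒ p=1351, q=76
i=5: a=2 ⇒ p=2862, q=161
i=6: a=3 ⇒ p=9937, q=559
i=7: a=1 ⇒ p=12799, q=720
(x₁, y₁) = (12799, 720);  12799² − 316·720² = 1 ✓

12799 720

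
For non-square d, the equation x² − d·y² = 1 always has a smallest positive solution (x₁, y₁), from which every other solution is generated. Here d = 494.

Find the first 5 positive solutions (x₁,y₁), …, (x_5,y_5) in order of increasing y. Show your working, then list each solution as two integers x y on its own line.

d=494: √d = [22; 4,2,2,1,2,1,2,2,4,44] (ℓ=10, even), read p_9/q_9
a_0=22:  p_0=22·1+0=22,  q_0=22·0+1=1
a_1=4:  p_1=4·22+1=89,  q_1=4·1+0=4
…
a_4=1:  p_4=1·489+200=689,  q_4=1·22+9=31
…
a_6=1:  p_6=1·1867+689=2556,  q_6=1·84+31=115
…
a_8=2:  p_8=2·6979+2556=16514,  q_8=2·314+115=743
a_9=4:  p_9=4·16514+6979=73035,  q_9=4·743+314=3286
(x₁, y₁) = (73035, 3286);  73035² − 494·3286² = 1 ✓
(73035+3286√494)^2 = 10668222449 + 479986020√494
(73035+3286√494)^3 = 1558307253052395 + 70111557938114√494
(73035+3286√494)^4 = 227621940442695115201 + 10241195267540325960√494
(73035+3286√494)^5 = 33248736838906168224357675 + 1495931392659503855039086√494

73035 3286
10668222449 479986020
1558307253052395 70111557938114
227621940442695115201 10241195267540325960
33248736838906168224357675 1495931392659503855039086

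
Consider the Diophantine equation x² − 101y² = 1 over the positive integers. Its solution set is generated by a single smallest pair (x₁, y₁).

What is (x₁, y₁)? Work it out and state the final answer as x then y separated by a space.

√101 → a₀=10, period (20); ℓ=1 odd so k=1
step 0: (10, 1)  from 10·(1,0) + (0,1)
step 1: (201, 20)  from 20·(10,1) + (1,0)
→ (201, 20).  Check: 201²=40401, 101·20²=40400, difference 1.

201 20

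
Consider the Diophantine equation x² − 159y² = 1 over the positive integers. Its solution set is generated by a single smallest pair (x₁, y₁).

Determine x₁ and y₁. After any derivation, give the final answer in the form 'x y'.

1324 105

√159 = [12; 1,1,1,1,3,1,1,1,1,24, …], period ℓ=10 (even) → k=9
i=0: a=12 ⇒ p=12, q=1
i=1: a=1 ⇒ p=13, q=1
…
i=6: a=1 ⇒ p=290, q=23
…
i=8: a=1 ⇒ p=807, q=64
i=9: a=1 ⇒ p=1324, q=105
→ (1324, 105).  Check: 1324²=1752976, 159·105²=1752975, difference 1.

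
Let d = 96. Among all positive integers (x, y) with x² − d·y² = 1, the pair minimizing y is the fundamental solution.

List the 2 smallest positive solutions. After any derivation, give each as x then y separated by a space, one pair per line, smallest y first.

[9; 1,3,1,18] for √96; ℓ=4 ⇒ convergent index 3
i=0: a=9 ⇒ p=9, q=1
…
i=2: a=3 ⇒ p=39, q=4
i=3: a=1 ⇒ p=49, q=5
(x₁, y₁) = (49, 5);  49² − 96·5² = 1 ✓
(49+5√96)^2 = 4801 + 490√96

49 5
4801 490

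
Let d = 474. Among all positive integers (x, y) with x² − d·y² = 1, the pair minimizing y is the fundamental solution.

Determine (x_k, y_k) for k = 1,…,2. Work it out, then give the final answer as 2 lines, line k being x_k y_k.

193549 8890
74922430801 3441301220

[21; 1,3,2,1,1,…,3,1,42] for √474; ℓ=14 ⇒ convergent index 13
step 0: (21, 1)  from 21·(1,0) + (0,1)
…
step 3: (196, 9)  from 2·(87,4) + (22,1)
step 4: (283, 13)  from 1·(196,9) + (87,4)
…
step 9: (10864, 499)  from 1·(5813,267) + (5051,232)
step 10: (16677, 766)  from 1·(10864,499) + (5813,267)
step 11: (44218, 2031)  from 2·(16677,766) + (10864,499)
step 12: (149331, 6859)  from 3·(44218,2031) + (16677,766)
step 13: (193549, 8890)  from 1·(149331,6859) + (44218,2031)
fundamental: x₁=193549, y₁=8890  (since 37461215401 − 474·79032100 = 1)
n=2: (193549,8890)∘(193549,8890) = (193549·193549+474·8890·8890, 193549·8890+8890·193549) = (74922430801,3441301220)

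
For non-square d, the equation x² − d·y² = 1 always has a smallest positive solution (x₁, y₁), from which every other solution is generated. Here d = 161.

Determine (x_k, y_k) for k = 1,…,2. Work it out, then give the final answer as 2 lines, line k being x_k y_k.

d=161: √d = [12; 1,2,4,1,2,1,4,2,1,24] (ℓ=10, even), read p_9/q_9
step 0: (12, 1)  from 12·(1,0) + (0,1)
step 1: (13, 1)  from 1·(12,1) + (1,0)
step 2: (38, 3)  from 2·(13,1) + (12,1)
step 3: (165, 13)  from 4·(38,3) + (13,1)
…
step 5: (571, 45)  from 2·(203,16) + (165,13)
…
step 7: (3667, 289)  from 4·(774,61) + (571,45)
step 8: (8108, 639)  from 2·(3667,289) + (774,61)
step 9: (11775, 928)  from 1·(8108,639) + (3667,289)
(x₁, y₁) = (11775, 928);  11775² − 161·928² = 1 ✓
n=2: (11775,928)∘(11775,928) = (11775·11775+161·928·928, 11775·928+928·11775) = (277301249,21854400)

11775 928
277301249 21854400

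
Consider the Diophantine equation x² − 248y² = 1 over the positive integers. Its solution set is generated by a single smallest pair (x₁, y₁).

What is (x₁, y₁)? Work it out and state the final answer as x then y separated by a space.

d=248: √d = [15; 1,2,1,30] (ℓ=4, even), read p_3/q_3
i=0: a=15 ⇒ p=15, q=1
…
i=2: a=2 ⇒ p=47, q=3
i=3: a=1 ⇒ p=63, q=4
→ (63, 4).  Check: 63²=3969, 248·4²=3968, difference 1.

63 4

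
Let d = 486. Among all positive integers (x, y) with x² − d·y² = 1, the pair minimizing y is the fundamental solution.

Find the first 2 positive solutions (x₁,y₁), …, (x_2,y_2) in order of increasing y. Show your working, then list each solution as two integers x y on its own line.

d=486: √d = [22; 22,44] (ℓ=2, even), read p_1/q_1
step 0: (22, 1)  from 22·(1,0) + (0,1)
step 1: (485, 22)  from 22·(22,1) + (1,0)
fundamental: x₁=485, y₁=22  (since 235225 − 486·484 = 1)
(485+22√486)^2 = 470449 + 21340√486

485 22
470449 21340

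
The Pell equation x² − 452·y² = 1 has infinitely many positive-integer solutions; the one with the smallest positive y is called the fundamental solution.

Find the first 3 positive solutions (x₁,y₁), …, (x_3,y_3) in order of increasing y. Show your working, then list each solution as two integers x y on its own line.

√452 = [21; 3,1,5,3,10,3,5,1,3,42, …], period ℓ=10 (even) → k=9
k=0  a_k=21  p_k/q_k = 21/1
…
k=3  a_k=5  p_k/q_k = 489/23
…
k=5  a_k=10  p_k/q_k = 16009/753
…
k=8  a_k=1  p_k/q_k = 313483/14745
k=9  a_k=3  p_k/q_k = 1204353/56648
(x₁, y₁) = (1204353, 56648);  1204353² − 452·56648² = 1 ✓
(x_2, y_2) = (1204353·1204353 + 452·56648·56648, 1204353·56648 + 56648·1204353) = (2900932297217, 136448377488)
(x_3, y_3) = (1204353·2900932297217 + 452·56648·136448377488, 1204353·136448377488 + 56648·2900932297217) = (6987493029899166849, 328664025545553880)

1204353 56648
2900932297217 136448377488
6987493029899166849 328664025545553880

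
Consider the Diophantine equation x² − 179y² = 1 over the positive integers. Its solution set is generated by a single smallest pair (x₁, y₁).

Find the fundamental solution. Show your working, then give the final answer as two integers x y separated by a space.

√179 → a₀=13, period (2,1,1,1,3,…,1,2,26); ℓ=14 even so k=13
a_0=13:  p_0=13·1+0=13,  q_0=13·0+1=1
…
a_5=3:  p_5=3·107+67=388,  q_5=3·8+5=29
…
a_8=5:  p_8=5·26999+2047=137042,  q_8=5·2018+153=10243
a_9=3:  p_9=3·137042+26999=438125,  q_9=3·10243+2018=32747
…
a_12=1:  p_12=1·1013292+575167=1588459,  q_12=1·75737+42990=118727
a_13=2:  p_13=2·1588459+1013292=4190210,  q_13=2·118727+75737=313191
fundamental: x₁=4190210, y₁=313191  (since 17557859844100 − 179·98088602481 = 1)

4190210 313191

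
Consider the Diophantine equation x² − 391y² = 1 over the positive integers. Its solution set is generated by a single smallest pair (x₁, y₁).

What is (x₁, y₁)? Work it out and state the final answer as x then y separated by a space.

7338680 371133

d=391: √d = [19; 1,3,2,2,1,…,3,1,38] (ℓ=16, even), read p_15/q_15
i=0: a=19 ⇒ p=19, q=1
i=1: a=1 ⇒ p=20, q=1
i=2: a=3 ⇒ p=79, q=4
…
i=4: a=2 ⇒ p=435, q=22
…
i=6: a=1 ⇒ p=1048, q=53
i=7: a=2 ⇒ p=2709, q=137
…
i=10: a=1 ⇒ p=160266, q=8105
…
i=14: a=3 ⇒ p=5678083, q=287153
i=15: a=1 ⇒ p=7338680, q=371133
(x₁, y₁) = (7338680, 371133);  7338680² − 391·371133² = 1 ✓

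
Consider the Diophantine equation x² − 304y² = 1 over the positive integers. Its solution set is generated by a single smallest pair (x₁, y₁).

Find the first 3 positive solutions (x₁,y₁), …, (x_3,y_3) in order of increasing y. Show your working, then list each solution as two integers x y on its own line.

57799 3315
6681448801 383207370
772362118440199 44298005553945

√304 → a₀=17, period (2,3,2,1,1,1,1,1,2,3,2,34); ℓ=12 even so k=11
step 0: (17, 1)  from 17·(1,0) + (0,1)
…
step 3: (279, 16)  from 2·(122,7) + (35,2)
…
step 6: (1081, 62)  from 1·(680,39) + (401,23)
…
step 9: (7445, 427)  from 2·(2842,163) + (1761,101)
step 10: (25177, 1444)  from 3·(7445,427) + (2842,163)
step 11: (57799, 3315)  from 2·(25177,1444) + (7445,427)
fundamental: x₁=57799, y₁=3315  (since 3340724401 − 304·10989225 = 1)
(57799+3315√304)^2 = 6681448801 + 383207370√304
(57799+3315√304)^3 = 772362118440199 + 44298005553945√304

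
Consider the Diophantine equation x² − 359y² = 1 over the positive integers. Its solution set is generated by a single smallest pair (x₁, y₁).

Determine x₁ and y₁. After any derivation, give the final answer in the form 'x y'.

√359 = [18; 1,17,1,36, …], period ℓ=4 (even) → k=3
i=0: a=18 ⇒ p=18, q=1
i=1: a=1 ⇒ p=19, q=1
i=2: a=17 ⇒ p=341, q=18
i=3: a=1 ⇒ p=360, q=19
→ (360, 19).  Check: 360²=129600, 359·19²=129599, difference 1.

360 19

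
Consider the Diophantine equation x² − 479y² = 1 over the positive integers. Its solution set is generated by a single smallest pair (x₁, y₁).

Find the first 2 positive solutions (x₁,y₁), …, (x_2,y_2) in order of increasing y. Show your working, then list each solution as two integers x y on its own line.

2989440 136591
17873503027199 816661198080

d=479: √d = [21; 1,7,1,3,2,21,2,3,1,7,1,42] (ℓ=12, even), read p_11/q_11
i=0: a=21 ⇒ p=21, q=1
…
i=2: a=7 ⇒ p=175, q=8
i=3: a=1 ⇒ p=197, q=9
…
i=8: a=3 ⇒ p=264712, q=12095
i=9: a=1 ⇒ p=340591, q=15562
i=10: a=7 ⇒ p=2648849, q=121029
i=11: a=1 ⇒ p=2989440, q=136591
→ (2989440, 136591).  Check: 2989440²=8936751513600, 479·136591²=8936751513599, difference 1.
(2989440+136591√479)^2 = 17873503027199 + 816661198080√479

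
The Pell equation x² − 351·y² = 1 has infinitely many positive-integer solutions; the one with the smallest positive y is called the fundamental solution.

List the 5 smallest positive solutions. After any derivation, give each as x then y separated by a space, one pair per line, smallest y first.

62425 3332
7793761249 416000200
973051091875225 51937624966668
121485428812828080001 6484412476672499600
15167455786308534696249625 809578897660623950093332

√351 = [18; 1,2,1,3,2,2,2,3,1,2,1,36, …], period ℓ=12 (even) → k=11
k=0  a_k=18  p_k/q_k = 18/1
k=1  a_k=1  p_k/q_k = 19/1
k=2  a_k=2  p_k/q_k = 56/3
k=3  a_k=1  p_k/q_k = 75/4
k=4  a_k=3  p_k/q_k = 281/15
k=5  a_k=2  p_k/q_k = 637/34
…
k=7  a_k=2  p_k/q_k = 3747/200
k=8  a_k=3  p_k/q_k = 12796/683
…
k=10  a_k=2  p_k/q_k = 45882/2449
k=11  a_k=1  p_k/q_k = 62425/3332
fundamental: x₁=62425, y₁=3332  (since 3896880625 − 351·11102224 = 1)
(62425+3332√351)^2 = 7793761249 + 416000200√351
(62425+3332√351)^3 = 973051091875225 + 51937624966668√351
(62425+3332√351)^4 = 121485428812828080001 + 6484412476672499600√351
(62425+3332√351)^5 = 15167455786308534696249625 + 809578897660623950093332√351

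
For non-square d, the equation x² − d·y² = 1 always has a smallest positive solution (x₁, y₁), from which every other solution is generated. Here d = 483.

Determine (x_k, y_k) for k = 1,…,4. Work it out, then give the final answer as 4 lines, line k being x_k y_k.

d=483: √d = [21; 1,42] (ℓ=2, even), read p_1/q_1
i=0: a=21 ⇒ p=21, q=1
i=1: a=1 ⇒ p=22, q=1
→ (22, 1).  Check: 22²=484, 483·1²=483, difference 1.
n=2: (22,1)∘(22,1) = (22·22+483·1·1, 22·1+1·22) = (967,44)
n=3: (967,44)∘(22,1) = (22·967+483·1·44, 22·44+1·967) = (42526,1935)
n=4: (42526,1935)∘(22,1) = (22·42526+483·1·1935, 22·1935+1·42526) = (1870177,85096)

22 1
967 44
42526 1935
1870177 85096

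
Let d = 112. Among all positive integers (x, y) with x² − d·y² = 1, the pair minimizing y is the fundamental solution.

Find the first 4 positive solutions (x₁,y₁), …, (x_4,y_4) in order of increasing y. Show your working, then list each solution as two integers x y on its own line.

127 12
32257 3048
8193151 774180
2081028097 196638672

d=112: √d = [10; 1,1,2,1,1,20] (ℓ=6, even), read p_5/q_5
k=0  a_k=10  p_k/q_k = 10/1
k=1  a_k=1  p_k/q_k = 11/1
k=2  a_k=1  p_k/q_k = 21/2
…
k=4  a_k=1  p_k/q_k = 74/7
k=5  a_k=1  p_k/q_k = 127/12
(x₁, y₁) = (127, 12);  127² − 112·12² = 1 ✓
(x_2, y_2) = (127·127 + 112·12·12, 127·12 + 12·127) = (32257, 3048)
(x_3, y_3) = (127·32257 + 112·12·3048, 127·3048 + 12·32257) = (8193151, 774180)
(x_4, y_4) = (127·8193151 + 112·12·774180, 127·774180 + 12·8193151) = (2081028097, 196638672)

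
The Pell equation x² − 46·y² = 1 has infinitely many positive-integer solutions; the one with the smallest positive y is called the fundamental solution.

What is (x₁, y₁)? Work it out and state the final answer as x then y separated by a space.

[6; 1,3,1,1,2,6,2,1,1,3,1,12] for √46; ℓ=12 ⇒ convergent index 11
i=0: a=6 ⇒ p=6, q=1
i=1: a=1 ⇒ p=7, q=1
i=2: a=3 ⇒ p=27, q=4
i=3: a=1 ⇒ p=34, q=5
i=4: a=1 ⇒ p=61, q=9
i=5: a=2 ⇒ p=156, q=23
i=6: a=6 ⇒ p=997, q=147
…
i=8: a=1 ⇒ p=3147, q=464
i=9: a=1 ⇒ p=5297, q=781
i=10: a=3 ⇒ p=19038, q=2807
i=11: a=1 ⇒ p=24335, q=3588
(x₁, y₁) = (24335, 3588);  24335² − 46·3588² = 1 ✓

24335 3588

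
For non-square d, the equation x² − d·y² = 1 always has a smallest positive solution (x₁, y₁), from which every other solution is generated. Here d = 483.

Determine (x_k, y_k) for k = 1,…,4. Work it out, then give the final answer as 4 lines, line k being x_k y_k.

22 1
967 44
42526 1935
1870177 85096

[21; 1,42] for √483; ℓ=2 ⇒ convergent index 1
k=0  a_k=21  p_k/q_k = 21/1
k=1  a_k=1  p_k/q_k = 22/1
(x₁, y₁) = (22, 1);  22² − 483·1² = 1 ✓
n=2: (22,1)∘(22,1) = (22·22+483·1·1, 22·1+1·22) = (967,44)
n=3: (967,44)∘(22,1) = (22·967+483·1·44, 22·44+1·967) = (42526,1935)
n=4: (42526,1935)∘(22,1) = (22·42526+483·1·1935, 22·1935+1·42526) = (1870177,85096)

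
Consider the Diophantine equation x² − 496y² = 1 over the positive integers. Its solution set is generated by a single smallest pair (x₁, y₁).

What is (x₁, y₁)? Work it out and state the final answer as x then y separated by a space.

√496 = [22; 3,1,2,4,1,…,1,3,44, …], period ℓ=16 (even) → k=15
step 0: (22, 1)  from 22·(1,0) + (0,1)
…
step 3: (245, 11)  from 2·(89,4) + (67,3)
step 4: (1069, 48)  from 4·(245,11) + (89,4)
step 5: (1314, 59)  from 1·(1069,48) + (245,11)
step 6: (2383, 107)  from 1·(1314,59) + (1069,48)
step 7: (6080, 273)  from 2·(2383,107) + (1314,59)
…
step 9: (35166, 1579)  from 2·(14543,653) + (6080,273)
step 10: (49709, 2232)  from 1·(35166,1579) + (14543,653)
step 11: (84875, 3811)  from 1·(49709,2232) + (35166,1579)
step 12: (389209, 17476)  from 4·(84875,3811) + (49709,2232)
…
step 14: (1252502, 56239)  from 1·(863293,38763) + (389209,17476)
step 15: (4620799, 207480)  from 3·(1252502,56239) + (863293,38763)
→ (4620799, 207480).  Check: 4620799²=21351783398401, 496·207480²=21351783398400, difference 1.

4620799 207480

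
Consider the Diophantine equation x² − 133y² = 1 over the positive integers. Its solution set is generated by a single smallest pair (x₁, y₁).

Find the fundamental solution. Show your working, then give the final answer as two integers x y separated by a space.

2588599 224460

[11; 1,1,7,5,1,…,1,1,22] for √133; ℓ=16 ⇒ convergent index 15
a_0=11:  p_0=11·1+0=11,  q_0=11·0+1=1
a_1=1:  p_1=1·11+1=12,  q_1=1·1+0=1
a_2=1:  p_2=1·12+11=23,  q_2=1·1+1=2
…
a_5=1:  p_5=1·888+173=1061,  q_5=1·77+15=92
a_6=1:  p_6=1·1061+888=1949,  q_6=1·92+77=169
a_7=1:  p_7=1·1949+1061=3010,  q_7=1·169+92=261
a_8=2:  p_8=2·3010+1949=7969,  q_8=2·261+169=691
…
a_10=1:  p_10=1·10979+7969=18948,  q_10=1·952+691=1643
a_11=1:  p_11=1·18948+10979=29927,  q_11=1·1643+952=2595
…
a_13=7:  p_13=7·168583+29927=1210008,  q_13=7·14618+2595=104921
a_14=1:  p_14=1·1210008+168583=1378591,  q_14=1·104921+14618=119539
a_15=1:  p_15=1·1378591+1210008=2588599,  q_15=1·119539+104921=224460
→ (2588599, 224460).  Check: 2588599²=6700844782801, 133·224460²=6700844782800, difference 1.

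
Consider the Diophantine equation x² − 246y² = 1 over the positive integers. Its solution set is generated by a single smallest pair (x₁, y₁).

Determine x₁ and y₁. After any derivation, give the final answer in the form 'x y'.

√246 → a₀=15, period (1,2,5,1,14,1,5,2,1,30); ℓ=10 even so k=9
k=0  a_k=15  p_k/q_k = 15/1
…
k=2  a_k=2  p_k/q_k = 47/3
k=3  a_k=5  p_k/q_k = 251/16
k=4  a_k=1  p_k/q_k = 298/19
…
k=7  a_k=5  p_k/q_k = 28028/1787
k=8  a_k=2  p_k/q_k = 60777/3875
k=9  a_k=1  p_k/q_k = 88805/5662
→ (88805, 5662).  Check: 88805²=7886328025, 246·5662²=7886328024, difference 1.

88805 5662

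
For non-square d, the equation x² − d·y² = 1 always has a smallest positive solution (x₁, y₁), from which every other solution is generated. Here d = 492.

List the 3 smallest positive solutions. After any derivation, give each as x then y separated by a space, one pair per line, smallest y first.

√492 → a₀=22, period (5,1,1,10,1,1,5,44); ℓ=8 even so k=7
step 0: (22, 1)  from 22·(1,0) + (0,1)
…
step 3: (244, 11)  from 1·(133,6) + (111,5)
step 4: (2573, 116)  from 10·(244,11) + (133,6)
step 5: (2817, 127)  from 1·(2573,116) + (244,11)
step 6: (5390, 243)  from 1·(2817,127) + (2573,116)
step 7: (29767, 1342)  from 5·(5390,243) + (2817,127)
→ (29767, 1342).  Check: 29767²=886074289, 492·1342²=886074288, difference 1.
(29767+1342√492)^2 = 1772148577 + 79894628√492
(29767+1342√492)^3 = 105503093353351 + 4756446782010√492

29767 1342
1772148577 79894628
105503093353351 4756446782010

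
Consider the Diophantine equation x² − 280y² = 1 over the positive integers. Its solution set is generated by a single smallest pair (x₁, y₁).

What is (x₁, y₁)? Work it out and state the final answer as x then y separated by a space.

√280 → a₀=16, period (1,2,1,2,1,32); ℓ=6 even so k=5
k=0  a_k=16  p_k/q_k = 16/1
k=1  a_k=1  p_k/q_k = 17/1
k=2  a_k=2  p_k/q_k = 50/3
k=3  a_k=1  p_k/q_k = 67/4
k=4  a_k=2  p_k/q_k = 184/11
k=5  a_k=1  p_k/q_k = 251/15
(x₁, y₁) = (251, 15);  251² − 280·15² = 1 ✓

251 15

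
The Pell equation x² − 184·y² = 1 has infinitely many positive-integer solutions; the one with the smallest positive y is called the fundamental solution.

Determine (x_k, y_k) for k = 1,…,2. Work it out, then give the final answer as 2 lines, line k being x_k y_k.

24335 1794
1184384449 87313980

d=184: √d = [13; 1,1,3,2,1,2,1,2,3,1,1,26] (ℓ=12, even), read p_11/q_11
k=0  a_k=13  p_k/q_k = 13/1
k=1  a_k=1  p_k/q_k = 14/1
…
k=5  a_k=1  p_k/q_k = 312/23
…
k=7  a_k=1  p_k/q_k = 1153/85
k=8  a_k=2  p_k/q_k = 3147/232
k=9  a_k=3  p_k/q_k = 10594/781
k=10  a_k=1  p_k/q_k = 13741/1013
k=11  a_k=1  p_k/q_k = 24335/1794
(x₁, y₁) = (24335, 1794);  24335² − 184·1794² = 1 ✓
n=2: (24335,1794)∘(24335,1794) = (24335·24335+184·1794·1794, 24335·1794+1794·24335) = (1184384449,87313980)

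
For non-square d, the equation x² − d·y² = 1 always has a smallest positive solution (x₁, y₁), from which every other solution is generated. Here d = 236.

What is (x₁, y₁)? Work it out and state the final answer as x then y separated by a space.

d=236: √d = [15; 2,1,3,5,1,6,1,5,3,1,2,30] (ℓ=12, even), read p_11/q_11
k=0  a_k=15  p_k/q_k = 15/1
…
k=8  a_k=5  p_k/q_k = 48806/3177
…
k=10  a_k=1  p_k/q_k = 203535/13249
k=11  a_k=2  p_k/q_k = 561799/36570
(x₁, y₁) = (561799, 36570);  561799² − 236·36570² = 1 ✓

561799 36570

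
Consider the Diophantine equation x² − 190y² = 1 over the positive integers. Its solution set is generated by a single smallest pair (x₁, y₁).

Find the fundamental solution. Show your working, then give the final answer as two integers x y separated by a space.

52021 3774

√190 → a₀=13, period (1,3,1,1,1,…,3,1,26); ℓ=14 even so k=13
i=0: a=13 ⇒ p=13, q=1
i=1: a=1 ⇒ p=14, q=1
…
i=5: a=1 ⇒ p=193, q=14
i=6: a=2 ⇒ p=510, q=37
i=7: a=2 ⇒ p=1213, q=88
…
i=10: a=1 ⇒ p=7085, q=514
i=11: a=1 ⇒ p=11234, q=815
i=12: a=3 ⇒ p=40787, q=2959
i=13: a=1 ⇒ p=52021, q=3774
(x₁, y₁) = (52021, 3774);  52021² − 190·3774² = 1 ✓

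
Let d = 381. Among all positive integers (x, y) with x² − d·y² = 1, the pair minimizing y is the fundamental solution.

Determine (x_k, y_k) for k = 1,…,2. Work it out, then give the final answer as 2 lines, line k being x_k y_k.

√381 → a₀=19, period (1,1,12,1,1,38); ℓ=6 even so k=5
a_0=19:  p_0=19·1+0=19,  q_0=19·0+1=1
a_1=1:  p_1=1·19+1=20,  q_1=1·1+0=1
…
a_3=12:  p_3=12·39+20=488,  q_3=12·2+1=25
a_4=1:  p_4=1·488+39=527,  q_4=1·25+2=27
a_5=1:  p_5=1·527+488=1015,  q_5=1·27+25=52
fundamental: x₁=1015, y₁=52  (since 1030225 − 381·2704 = 1)
k=2:  x_2 = 1015·1015+381·52·52 = 2060449,  y_2 = 1015·52+52·1015 = 105560

1015 52
2060449 105560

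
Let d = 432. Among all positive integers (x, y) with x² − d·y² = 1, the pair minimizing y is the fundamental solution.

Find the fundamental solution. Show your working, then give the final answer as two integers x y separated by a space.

1351 65

[20; 1,3,1,1,1,3,1,40] for √432; ℓ=8 ⇒ convergent index 7
k=0  a_k=20  p_k/q_k = 20/1
k=1  a_k=1  p_k/q_k = 21/1
k=2  a_k=3  p_k/q_k = 83/4
k=3  a_k=1  p_k/q_k = 104/5
k=4  a_k=1  p_k/q_k = 187/9
k=5  a_k=1  p_k/q_k = 291/14
k=6  a_k=3  p_k/q_k = 1060/51
k=7  a_k=1  p_k/q_k = 1351/65
→ (1351, 65).  Check: 1351²=1825201, 432·65²=1825200, difference 1.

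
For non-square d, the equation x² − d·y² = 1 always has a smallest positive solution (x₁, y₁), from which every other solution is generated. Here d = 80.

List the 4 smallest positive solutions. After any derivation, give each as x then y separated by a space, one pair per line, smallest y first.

9 1
161 18
2889 323
51841 5796

d=80: √d = [8; 1,16] (ℓ=2, even), read p_1/q_1
i=0: a=8 ⇒ p=8, q=1
i=1: a=1 ⇒ p=9, q=1
(x₁, y₁) = (9, 1);  9² − 80·1² = 1 ✓
k=2:  x_2 = 9·9+80·1·1 = 161,  y_2 = 9·1+1·9 = 18
k=3:  x_3 = 9·161+80·1·18 = 2889,  y_3 = 9·18+1·161 = 323
k=4:  x_4 = 9·2889+80·1·323 = 51841,  y_4 = 9·323+1·2889 = 5796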